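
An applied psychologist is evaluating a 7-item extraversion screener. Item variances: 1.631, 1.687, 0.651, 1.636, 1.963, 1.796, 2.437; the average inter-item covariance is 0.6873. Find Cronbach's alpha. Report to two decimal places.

α = 0.83

Σσᵢ² = 1.631 + 1.687 + 0.651 + 1.636 + 1.963 + 1.796 + 2.437 = 11.801
Sum of the 21 distinct covariances = 21 × 0.6873 = 14.4333
total variance = Σσᵢ² + 2·Σcov = 11.801 + 2 × 14.4333 = 40.6676
α = (7/6)·(1 − 11.801/40.6676) = 0.83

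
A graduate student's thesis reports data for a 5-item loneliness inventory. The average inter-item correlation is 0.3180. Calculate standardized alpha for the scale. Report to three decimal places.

standardized alpha = 0.700

Standardized α = k·r̄ / (1 + (k−1)·r̄) = 5 × 0.3180 / (1 + 4 × 0.3180)
  = 1.5900 / 2.2720 = 0.700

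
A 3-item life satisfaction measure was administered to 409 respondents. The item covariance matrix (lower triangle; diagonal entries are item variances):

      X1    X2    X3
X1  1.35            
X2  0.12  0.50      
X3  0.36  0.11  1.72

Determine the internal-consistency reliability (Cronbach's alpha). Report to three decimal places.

α = 0.373

sum of item variances = 1.35 + 0.50 + 1.72 = 3.57
Σ_{i<j} σ_ij = 0.59
Var(T) = 3.57 + 2 × 0.59 = 4.75
α = (k/(k−1))·(1 − sum of item variances/Var(T)) = (3/2)·(1 − 3.57/4.75) = 0.373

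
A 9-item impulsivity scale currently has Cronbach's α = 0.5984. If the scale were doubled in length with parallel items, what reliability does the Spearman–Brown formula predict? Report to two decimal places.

predicted reliability = 0.75

Length factor m = 2
α' = m·α / (1 + (m−1)·α)
   = 2 × 0.5984 / (1 + (2 − 1) × 0.5984)
   = 1.1968 / 1.5984 = 0.75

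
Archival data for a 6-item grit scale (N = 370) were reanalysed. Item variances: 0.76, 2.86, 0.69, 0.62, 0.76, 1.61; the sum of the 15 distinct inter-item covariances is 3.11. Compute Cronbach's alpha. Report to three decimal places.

α = 0.552

Σσ²ᵢ = 0.76 + 2.86 + 0.69 + 0.62 + 0.76 + 1.61 = 7.30
Sum of distinct covariances = 3.11
total variance = Σσ²ᵢ + 2·Σcov = 7.30 + 2 × 3.11 = 13.52
α = (6/5)·(1 − 7.30/13.52) = 0.552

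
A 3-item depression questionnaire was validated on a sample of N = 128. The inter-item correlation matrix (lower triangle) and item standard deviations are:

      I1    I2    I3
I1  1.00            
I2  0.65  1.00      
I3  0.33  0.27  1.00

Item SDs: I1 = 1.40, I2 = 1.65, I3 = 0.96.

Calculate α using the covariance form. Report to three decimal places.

Σσ²ᵢ = 1.40² + 1.65² + 0.96² = 5.6041
Covariances σ_ij = r_ij · s_i · s_j:
  σ(I1,I2) = 0.65 × 1.40 × 1.65 = 1.5015
  σ(I1,I3) = 0.33 × 1.40 × 0.96 = 0.4435
  σ(I2,I3) = 0.27 × 1.65 × 0.96 = 0.4277
σ²_T = Σσ²ᵢ + 2·Σσ_ij = 5.6041 + 2 × 2.3727 = 10.3495
α = (3/2)·(1 − 5.6041/10.3495) = 0.688

α = 0.688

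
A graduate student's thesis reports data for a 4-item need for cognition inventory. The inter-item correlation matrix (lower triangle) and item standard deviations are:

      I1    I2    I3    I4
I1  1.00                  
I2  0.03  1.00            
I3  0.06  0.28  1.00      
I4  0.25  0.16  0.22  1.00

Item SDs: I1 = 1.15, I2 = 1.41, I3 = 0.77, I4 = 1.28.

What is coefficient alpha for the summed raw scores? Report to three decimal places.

α = 0.421

Σσ²ᵢ = 1.15² + 1.41² + 0.77² + 1.28² = 5.5419
Covariances σ_ij = r_ij · s_i · s_j:
  σ(I1,I2) = 0.03 × 1.15 × 1.41 = 0.0486
  σ(I1,I3) = 0.06 × 1.15 × 0.77 = 0.0531
  σ(I1,I4) = 0.25 × 1.15 × 1.28 = 0.3680
  σ(I2,I3) = 0.28 × 1.41 × 0.77 = 0.3040
  σ(I2,I4) = 0.16 × 1.41 × 1.28 = 0.2888
  σ(I3,I4) = 0.22 × 0.77 × 1.28 = 0.2168
σ²_T = Σσ²ᵢ + 2·Σσ_ij = 5.5419 + 2 × 1.2793 = 8.1005
α = (4/3)·(1 − 5.5419/8.1005) = 0.421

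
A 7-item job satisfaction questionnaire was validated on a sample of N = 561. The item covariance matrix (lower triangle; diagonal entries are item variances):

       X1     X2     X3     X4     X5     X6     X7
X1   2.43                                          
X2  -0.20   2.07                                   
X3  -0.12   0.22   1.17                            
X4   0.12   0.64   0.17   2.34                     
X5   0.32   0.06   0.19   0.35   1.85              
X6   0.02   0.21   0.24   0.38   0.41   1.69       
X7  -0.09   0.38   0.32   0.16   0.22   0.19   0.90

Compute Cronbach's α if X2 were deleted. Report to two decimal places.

Remaining items: X1, X3, X4, X5, X6, X7 (k = 6).
Σσ²ᵢ = 2.43 + 1.17 + 2.34 + 1.85 + 1.69 + 0.90 = 10.38
Var(T) = 10.38 + 2 × 2.88 = 16.14
α (item deleted) = (6/5)·(1 − 10.38/16.14) = 0.43

α = 0.43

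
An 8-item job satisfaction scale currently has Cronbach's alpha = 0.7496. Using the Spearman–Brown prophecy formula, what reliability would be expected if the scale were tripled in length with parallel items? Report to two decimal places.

predicted reliability = 0.90

Length factor m = 3
α' = m·α / (1 + (m−1)·α)
   = 3 × 0.7496 / (1 + (3 − 1) × 0.7496)
   = 2.2488 / 2.4992 = 0.90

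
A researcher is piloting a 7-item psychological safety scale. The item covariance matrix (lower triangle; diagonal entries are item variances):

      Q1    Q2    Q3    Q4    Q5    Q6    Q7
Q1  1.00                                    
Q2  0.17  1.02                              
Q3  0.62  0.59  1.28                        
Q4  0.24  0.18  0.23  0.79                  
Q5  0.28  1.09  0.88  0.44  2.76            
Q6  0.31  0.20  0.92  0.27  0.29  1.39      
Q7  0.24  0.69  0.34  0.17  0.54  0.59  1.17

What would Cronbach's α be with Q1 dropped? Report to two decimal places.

Remaining items: Q2, Q3, Q4, Q5, Q6, Q7 (k = 6).
Σσ²ᵢ = 1.02 + 1.28 + 0.79 + 2.76 + 1.39 + 1.17 = 8.41
total variance = 8.41 + 2 × 7.42 = 23.25
α (item deleted) = (6/5)·(1 − 8.41/23.25) = 0.77

Cronbach's α = 0.77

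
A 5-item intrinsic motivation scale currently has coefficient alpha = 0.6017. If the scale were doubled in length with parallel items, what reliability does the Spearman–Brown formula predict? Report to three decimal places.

predicted reliability = 0.751

Length factor m = 2
α' = m·α / (1 + (m−1)·α)
   = 2 × 0.6017 / (1 + (2 − 1) × 0.6017)
   = 1.2034 / 1.6017 = 0.751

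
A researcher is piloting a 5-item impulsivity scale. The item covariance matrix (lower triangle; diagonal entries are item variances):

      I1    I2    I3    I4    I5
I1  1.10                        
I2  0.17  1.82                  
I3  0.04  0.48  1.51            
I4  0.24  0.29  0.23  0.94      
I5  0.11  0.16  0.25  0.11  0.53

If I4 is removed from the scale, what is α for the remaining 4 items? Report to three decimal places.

α = 0.437

Remaining items: I1, I2, I3, I5 (k = 4).
ΣVar(i) = 1.10 + 1.82 + 1.51 + 0.53 = 4.96
total variance = 4.96 + 2 × 1.21 = 7.38
α (item deleted) = (4/3)·(1 − 4.96/7.38) = 0.437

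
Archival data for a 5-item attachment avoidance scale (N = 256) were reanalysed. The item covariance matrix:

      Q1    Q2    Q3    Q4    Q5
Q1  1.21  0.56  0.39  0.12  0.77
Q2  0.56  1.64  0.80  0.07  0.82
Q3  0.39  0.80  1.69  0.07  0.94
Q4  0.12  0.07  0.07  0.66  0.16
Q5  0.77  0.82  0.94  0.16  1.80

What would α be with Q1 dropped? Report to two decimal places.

α = 0.66

Remaining items: Q2, Q3, Q4, Q5 (k = 4).
Σσᵢ² = 1.64 + 1.69 + 0.66 + 1.80 = 5.79
σ²_T = 5.79 + 2 × 2.86 = 11.51
α (item deleted) = (4/3)·(1 − 5.79/11.51) = 0.66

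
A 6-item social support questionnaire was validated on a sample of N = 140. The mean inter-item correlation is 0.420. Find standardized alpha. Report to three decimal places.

α = 0.813

Standardized α = k·r̄ / (1 + (k−1)·r̄) = 6 × 0.420 / (1 + 5 × 0.420)
  = 2.5200 / 3.1000 = 0.813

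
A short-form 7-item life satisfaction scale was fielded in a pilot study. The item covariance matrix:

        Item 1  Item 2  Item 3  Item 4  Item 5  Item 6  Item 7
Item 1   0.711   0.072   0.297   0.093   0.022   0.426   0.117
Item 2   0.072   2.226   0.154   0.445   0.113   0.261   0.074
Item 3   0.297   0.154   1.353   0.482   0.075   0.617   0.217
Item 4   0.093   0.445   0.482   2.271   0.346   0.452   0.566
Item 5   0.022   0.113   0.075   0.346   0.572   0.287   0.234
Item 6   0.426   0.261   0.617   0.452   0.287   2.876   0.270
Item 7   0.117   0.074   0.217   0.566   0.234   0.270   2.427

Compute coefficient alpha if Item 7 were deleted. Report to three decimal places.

Remaining items: Item 1, Item 2, Item 3, Item 4, Item 5, Item 6 (k = 6).
Σσᵢ² = 0.711 + 2.226 + 1.353 + 2.271 + 0.572 + 2.876 = 10.009
σ²_total = 10.009 + 2 × 4.142 = 18.293
α (item deleted) = (6/5)·(1 − 10.009/18.293) = 0.543

α = 0.543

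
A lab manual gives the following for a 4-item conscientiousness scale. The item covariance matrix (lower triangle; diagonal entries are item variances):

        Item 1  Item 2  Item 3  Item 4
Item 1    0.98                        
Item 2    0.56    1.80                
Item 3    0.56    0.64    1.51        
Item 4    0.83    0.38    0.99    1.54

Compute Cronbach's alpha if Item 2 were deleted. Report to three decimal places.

Cronbach's alpha = 0.812

Remaining items: Item 1, Item 3, Item 4 (k = 3).
ΣVar(i) = 0.98 + 1.51 + 1.54 = 4.03
σ²_total = 4.03 + 2 × 2.38 = 8.79
α (item deleted) = (3/2)·(1 − 4.03/8.79) = 0.812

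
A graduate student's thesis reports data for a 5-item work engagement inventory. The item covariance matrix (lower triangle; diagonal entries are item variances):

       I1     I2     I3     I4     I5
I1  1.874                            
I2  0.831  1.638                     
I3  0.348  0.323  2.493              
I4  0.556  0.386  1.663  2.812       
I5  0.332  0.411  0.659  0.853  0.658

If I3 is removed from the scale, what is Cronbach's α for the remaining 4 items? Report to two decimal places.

α = 0.65

Remaining items: I1, I2, I4, I5 (k = 4).
sum of item variances = 1.874 + 1.638 + 2.812 + 0.658 = 6.982
Var(T) = 6.982 + 2 × 3.369 = 13.720
α (item deleted) = (4/3)·(1 − 6.982/13.720) = 0.65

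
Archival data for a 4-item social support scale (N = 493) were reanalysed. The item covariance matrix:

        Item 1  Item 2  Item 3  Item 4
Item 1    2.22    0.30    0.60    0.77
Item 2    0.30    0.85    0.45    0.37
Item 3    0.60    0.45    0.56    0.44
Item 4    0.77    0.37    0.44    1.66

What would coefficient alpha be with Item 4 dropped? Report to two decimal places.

Remaining items: Item 1, Item 2, Item 3 (k = 3).
Σσ²ᵢ = 2.22 + 0.85 + 0.56 = 3.63
σ²_T = 3.63 + 2 × 1.35 = 6.33
α (item deleted) = (3/2)·(1 − 3.63/6.33) = 0.64

α = 0.64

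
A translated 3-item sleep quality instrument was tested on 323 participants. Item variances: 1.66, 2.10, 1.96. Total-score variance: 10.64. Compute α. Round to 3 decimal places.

α = 0.694

ΣVar(i) = 1.66 + 2.10 + 1.96 = 5.72
α = (k/(k−1))·(1 − ΣVar(i)/σ²_T) = (3/2)·(1 − 5.72/10.64) = 0.694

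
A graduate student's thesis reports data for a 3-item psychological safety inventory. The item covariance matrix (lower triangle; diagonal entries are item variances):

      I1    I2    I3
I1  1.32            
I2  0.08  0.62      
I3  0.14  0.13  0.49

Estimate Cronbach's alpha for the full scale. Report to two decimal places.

α = 0.34

Σσ²ᵢ = 1.32 + 0.62 + 0.49 = 2.43
Sum of off-diagonal covariances = 0.35
σ²_T = 2.43 + 2 × 0.35 = 3.13
α = (k/(k−1))·(1 − Σσ²ᵢ/σ²_T) = (3/2)·(1 − 2.43/3.13) = 0.34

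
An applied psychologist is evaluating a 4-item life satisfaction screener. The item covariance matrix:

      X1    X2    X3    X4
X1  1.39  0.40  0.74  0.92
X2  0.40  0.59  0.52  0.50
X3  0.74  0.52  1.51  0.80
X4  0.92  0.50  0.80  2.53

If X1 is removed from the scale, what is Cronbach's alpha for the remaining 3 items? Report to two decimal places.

α = 0.66

Remaining items: X2, X3, X4 (k = 3).
Σσᵢ² = 0.59 + 1.51 + 2.53 = 4.63
total variance = 4.63 + 2 × 1.82 = 8.27
α (item deleted) = (3/2)·(1 − 4.63/8.27) = 0.66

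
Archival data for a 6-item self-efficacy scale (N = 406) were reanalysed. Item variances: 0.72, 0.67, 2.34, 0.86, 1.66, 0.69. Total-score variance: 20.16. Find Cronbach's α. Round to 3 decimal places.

Cronbach's α = 0.787

ΣVar(i) = 0.72 + 0.67 + 2.34 + 0.86 + 1.66 + 0.69 = 6.94
α = (k/(k−1))·(1 − ΣVar(i)/Var(T)) = (6/5)·(1 − 6.94/20.16) = 0.787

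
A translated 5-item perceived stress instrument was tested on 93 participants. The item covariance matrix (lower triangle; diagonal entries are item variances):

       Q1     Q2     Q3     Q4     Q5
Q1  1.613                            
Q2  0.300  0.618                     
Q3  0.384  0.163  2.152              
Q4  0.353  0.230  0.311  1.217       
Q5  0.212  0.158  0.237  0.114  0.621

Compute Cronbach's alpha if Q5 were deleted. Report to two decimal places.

Cronbach's alpha = 0.51

Remaining items: Q1, Q2, Q3, Q4 (k = 4).
sum of item variances = 1.613 + 0.618 + 2.152 + 1.217 = 5.600
σ²_total = 5.600 + 2 × 1.741 = 9.082
α (item deleted) = (4/3)·(1 − 5.600/9.082) = 0.51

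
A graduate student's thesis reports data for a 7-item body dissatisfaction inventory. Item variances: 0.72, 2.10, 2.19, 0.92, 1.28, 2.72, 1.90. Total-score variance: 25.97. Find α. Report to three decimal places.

ΣVar(i) = 0.72 + 2.10 + 2.19 + 0.92 + 1.28 + 2.72 + 1.90 = 11.83
α = (k/(k−1))·(1 − ΣVar(i)/total variance) = (7/6)·(1 − 11.83/25.97) = 0.635

α = 0.635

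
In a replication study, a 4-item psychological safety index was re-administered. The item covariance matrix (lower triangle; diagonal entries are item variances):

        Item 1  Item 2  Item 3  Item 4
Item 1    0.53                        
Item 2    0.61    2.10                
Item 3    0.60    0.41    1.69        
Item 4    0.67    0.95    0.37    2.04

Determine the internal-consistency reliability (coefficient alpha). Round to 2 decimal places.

ΣVar(i) = 0.53 + 2.10 + 1.69 + 2.04 = 6.36
Sum of the distinct covariances = 3.61
total variance = 6.36 + 2 × 3.61 = 13.58
α = (k/(k−1))·(1 − ΣVar(i)/total variance) = (4/3)·(1 − 6.36/13.58) = 0.71

α = 0.71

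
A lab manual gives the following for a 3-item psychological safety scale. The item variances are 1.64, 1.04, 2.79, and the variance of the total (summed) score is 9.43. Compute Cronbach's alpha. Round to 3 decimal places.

Cronbach's alpha = 0.630

ΣVar(i) = 1.64 + 1.04 + 2.79 = 5.47
α = (k/(k−1))·(1 − ΣVar(i)/total variance) = (3/2)·(1 − 5.47/9.43) = 0.630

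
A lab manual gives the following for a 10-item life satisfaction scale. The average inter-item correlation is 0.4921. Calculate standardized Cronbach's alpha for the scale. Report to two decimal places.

α = 0.91

Standardized α = k·r̄ / (1 + (k−1)·r̄) = 10 × 0.4921 / (1 + 9 × 0.4921)
  = 4.9210 / 5.4289 = 0.91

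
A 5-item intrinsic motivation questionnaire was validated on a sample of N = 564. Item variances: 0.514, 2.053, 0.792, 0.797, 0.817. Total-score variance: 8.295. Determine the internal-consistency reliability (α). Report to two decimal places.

Σσᵢ² = 0.514 + 2.053 + 0.792 + 0.797 + 0.817 = 4.973
α = (k/(k−1))·(1 − Σσᵢ²/total variance) = (5/4)·(1 − 4.973/8.295) = 0.50

α = 0.50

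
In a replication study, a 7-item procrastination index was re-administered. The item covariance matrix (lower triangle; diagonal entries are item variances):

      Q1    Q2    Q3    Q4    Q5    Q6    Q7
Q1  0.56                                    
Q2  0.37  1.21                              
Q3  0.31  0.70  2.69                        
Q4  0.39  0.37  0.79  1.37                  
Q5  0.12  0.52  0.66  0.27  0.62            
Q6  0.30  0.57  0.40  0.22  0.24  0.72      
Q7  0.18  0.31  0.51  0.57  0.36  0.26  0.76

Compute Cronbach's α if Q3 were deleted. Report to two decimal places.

Remaining items: Q1, Q2, Q4, Q5, Q6, Q7 (k = 6).
Σσ²ᵢ = 0.56 + 1.21 + 1.37 + 0.62 + 0.72 + 0.76 = 5.24
Var(T) = 5.24 + 2 × 5.05 = 15.34
α (item deleted) = (6/5)·(1 − 5.24/15.34) = 0.79

α = 0.79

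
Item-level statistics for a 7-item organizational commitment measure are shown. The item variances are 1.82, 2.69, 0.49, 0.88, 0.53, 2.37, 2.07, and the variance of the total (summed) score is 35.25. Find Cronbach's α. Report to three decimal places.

sum of item variances = 1.82 + 2.69 + 0.49 + 0.88 + 0.53 + 2.37 + 2.07 = 10.85
α = (k/(k−1))·(1 − sum of item variances/σ²_T) = (7/6)·(1 − 10.85/35.25) = 0.808

Cronbach's α = 0.808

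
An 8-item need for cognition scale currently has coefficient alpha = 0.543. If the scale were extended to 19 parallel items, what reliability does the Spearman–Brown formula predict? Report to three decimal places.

predicted reliability = 0.738

Length factor m = 19/8 = 2.3750
α' = m·α / (1 + (m−1)·α)
   = 19/8 × 0.543 / (1 + (19/8 − 1) × 0.543)
   = 1.2896 / 1.7466 = 0.738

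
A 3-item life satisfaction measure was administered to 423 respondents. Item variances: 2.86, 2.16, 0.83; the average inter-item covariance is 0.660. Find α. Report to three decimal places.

α = 0.606

ΣVar(i) = 2.86 + 2.16 + 0.83 = 5.85
Sum of the 3 distinct covariances = 3 × 0.660 = 1.980
total variance = ΣVar(i) + 2·Σcov = 5.85 + 2 × 1.980 = 9.810
α = (3/2)·(1 − 5.85/9.810) = 0.606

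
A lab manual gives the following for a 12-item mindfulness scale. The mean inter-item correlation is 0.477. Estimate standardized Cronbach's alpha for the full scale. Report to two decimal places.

Standardized α = k·r̄ / (1 + (k−1)·r̄) = 12 × 0.477 / (1 + 11 × 0.477)
  = 5.7240 / 6.2470 = 0.92

α = 0.92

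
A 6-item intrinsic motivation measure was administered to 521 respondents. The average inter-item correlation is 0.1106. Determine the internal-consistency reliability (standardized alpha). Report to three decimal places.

α = 0.427

Standardized α = k·r̄ / (1 + (k−1)·r̄) = 6 × 0.1106 / (1 + 5 × 0.1106)
  = 0.6636 / 1.5530 = 0.427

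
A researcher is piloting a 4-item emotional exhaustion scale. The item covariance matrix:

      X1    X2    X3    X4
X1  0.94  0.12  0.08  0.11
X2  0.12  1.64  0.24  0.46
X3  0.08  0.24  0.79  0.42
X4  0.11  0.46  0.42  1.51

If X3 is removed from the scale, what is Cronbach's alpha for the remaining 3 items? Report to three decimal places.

Remaining items: X1, X2, X4 (k = 3).
sum of item variances = 0.94 + 1.64 + 1.51 = 4.09
σ²_total = 4.09 + 2 × 0.69 = 5.47
α (item deleted) = (3/2)·(1 − 4.09/5.47) = 0.378

α = 0.378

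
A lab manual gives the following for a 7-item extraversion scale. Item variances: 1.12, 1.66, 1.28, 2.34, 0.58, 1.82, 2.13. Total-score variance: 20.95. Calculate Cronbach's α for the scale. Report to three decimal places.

sum of item variances = 1.12 + 1.66 + 1.28 + 2.34 + 0.58 + 1.82 + 2.13 = 10.93
α = (k/(k−1))·(1 − sum of item variances/total variance) = (7/6)·(1 − 10.93/20.95) = 0.558

α = 0.558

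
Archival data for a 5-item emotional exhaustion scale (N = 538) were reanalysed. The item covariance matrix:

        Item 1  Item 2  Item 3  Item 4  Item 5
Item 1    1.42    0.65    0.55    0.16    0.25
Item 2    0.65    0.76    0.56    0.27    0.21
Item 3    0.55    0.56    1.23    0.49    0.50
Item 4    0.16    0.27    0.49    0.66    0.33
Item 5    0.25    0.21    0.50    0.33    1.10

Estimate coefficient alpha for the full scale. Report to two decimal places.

coefficient alpha = 0.76

Σσ²ᵢ = 1.42 + 0.76 + 1.23 + 0.66 + 1.10 = 5.17
Sum of the distinct covariances = 3.97
σ²_total = 5.17 + 2 × 3.97 = 13.11
α = (k/(k−1))·(1 − Σσ²ᵢ/σ²_total) = (5/4)·(1 − 5.17/13.11) = 0.76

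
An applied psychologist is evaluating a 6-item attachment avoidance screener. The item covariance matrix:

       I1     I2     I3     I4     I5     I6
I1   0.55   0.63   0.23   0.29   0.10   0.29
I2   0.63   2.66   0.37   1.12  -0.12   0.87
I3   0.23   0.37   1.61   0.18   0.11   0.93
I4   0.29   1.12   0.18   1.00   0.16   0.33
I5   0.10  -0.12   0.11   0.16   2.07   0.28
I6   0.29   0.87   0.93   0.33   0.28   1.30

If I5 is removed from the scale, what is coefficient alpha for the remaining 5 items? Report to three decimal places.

Remaining items: I1, I2, I3, I4, I6 (k = 5).
ΣVar(i) = 0.55 + 2.66 + 1.61 + 1.00 + 1.30 = 7.12
Var(T) = 7.12 + 2 × 5.24 = 17.60
α (item deleted) = (5/4)·(1 − 7.12/17.60) = 0.744

coefficient alpha = 0.744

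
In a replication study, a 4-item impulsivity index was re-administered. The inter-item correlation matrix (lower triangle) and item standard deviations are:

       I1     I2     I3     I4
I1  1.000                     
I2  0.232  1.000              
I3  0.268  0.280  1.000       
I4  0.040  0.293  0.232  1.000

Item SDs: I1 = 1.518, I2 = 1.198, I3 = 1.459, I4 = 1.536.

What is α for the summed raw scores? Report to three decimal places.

Σσ²ᵢ = 1.518² + 1.198² + 1.459² + 1.536² = 8.2275
Covariances σ_ij = r_ij · s_i · s_j:
  σ(I1,I2) = 0.232 × 1.518 × 1.198 = 0.4219
  σ(I1,I3) = 0.268 × 1.518 × 1.459 = 0.5936
  σ(I1,I4) = 0.040 × 1.518 × 1.536 = 0.0933
  σ(I2,I3) = 0.280 × 1.198 × 1.459 = 0.4894
  σ(I2,I4) = 0.293 × 1.198 × 1.536 = 0.5392
  σ(I3,I4) = 0.232 × 1.459 × 1.536 = 0.5199
σ²_T = Σσ²ᵢ + 2·Σσ_ij = 8.2275 + 2 × 2.6573 = 13.5421
α = (4/3)·(1 − 8.2275/13.5421) = 0.523

α = 0.523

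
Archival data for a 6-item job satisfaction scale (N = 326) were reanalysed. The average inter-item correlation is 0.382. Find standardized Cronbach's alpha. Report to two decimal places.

standardized Cronbach's alpha = 0.79

Standardized α = k·r̄ / (1 + (k−1)·r̄) = 6 × 0.382 / (1 + 5 × 0.382)
  = 2.2920 / 2.9100 = 0.79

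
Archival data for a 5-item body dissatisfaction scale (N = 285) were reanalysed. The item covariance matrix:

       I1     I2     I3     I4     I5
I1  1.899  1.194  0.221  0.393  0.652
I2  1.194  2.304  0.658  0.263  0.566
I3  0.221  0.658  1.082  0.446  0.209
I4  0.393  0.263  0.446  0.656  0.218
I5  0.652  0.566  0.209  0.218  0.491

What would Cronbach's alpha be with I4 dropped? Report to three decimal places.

Remaining items: I1, I2, I3, I5 (k = 4).
Σσᵢ² = 1.899 + 2.304 + 1.082 + 0.491 = 5.776
total variance = 5.776 + 2 × 3.500 = 12.776
α (item deleted) = (4/3)·(1 − 5.776/12.776) = 0.731

Cronbach's alpha = 0.731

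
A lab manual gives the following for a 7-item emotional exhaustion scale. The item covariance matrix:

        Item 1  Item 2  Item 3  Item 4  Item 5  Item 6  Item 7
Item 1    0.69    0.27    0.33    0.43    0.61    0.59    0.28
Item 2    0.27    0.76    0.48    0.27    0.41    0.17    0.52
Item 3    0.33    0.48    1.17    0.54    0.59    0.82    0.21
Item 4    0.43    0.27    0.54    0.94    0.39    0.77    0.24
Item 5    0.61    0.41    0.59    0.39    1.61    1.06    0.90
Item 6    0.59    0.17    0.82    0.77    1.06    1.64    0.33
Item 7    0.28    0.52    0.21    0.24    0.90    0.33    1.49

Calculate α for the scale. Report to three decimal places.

sum of item variances = 0.69 + 0.76 + 1.17 + 0.94 + 1.61 + 1.64 + 1.49 = 8.30
Σ_{i<j} σ_ij = 10.21
σ²_total = 8.30 + 2 × 10.21 = 28.72
α = (k/(k−1))·(1 − sum of item variances/σ²_total) = (7/6)·(1 − 8.30/28.72) = 0.830

α = 0.830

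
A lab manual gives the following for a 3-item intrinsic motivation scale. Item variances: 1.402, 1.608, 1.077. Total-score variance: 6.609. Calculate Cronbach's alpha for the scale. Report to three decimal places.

Σσᵢ² = 1.402 + 1.608 + 1.077 = 4.087
α = (k/(k−1))·(1 − Σσᵢ²/σ²_total) = (3/2)·(1 − 4.087/6.609) = 0.572

α = 0.572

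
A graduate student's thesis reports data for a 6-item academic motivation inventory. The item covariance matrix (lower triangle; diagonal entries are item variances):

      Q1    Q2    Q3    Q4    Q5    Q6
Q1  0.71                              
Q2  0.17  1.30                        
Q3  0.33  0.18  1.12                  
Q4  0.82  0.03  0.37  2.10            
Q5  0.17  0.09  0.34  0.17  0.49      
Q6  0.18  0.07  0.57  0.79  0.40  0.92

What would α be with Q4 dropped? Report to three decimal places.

α = 0.655

Remaining items: Q1, Q2, Q3, Q5, Q6 (k = 5).
Σσ²ᵢ = 0.71 + 1.30 + 1.12 + 0.49 + 0.92 = 4.54
Var(T) = 4.54 + 2 × 2.50 = 9.54
α (item deleted) = (5/4)·(1 − 4.54/9.54) = 0.655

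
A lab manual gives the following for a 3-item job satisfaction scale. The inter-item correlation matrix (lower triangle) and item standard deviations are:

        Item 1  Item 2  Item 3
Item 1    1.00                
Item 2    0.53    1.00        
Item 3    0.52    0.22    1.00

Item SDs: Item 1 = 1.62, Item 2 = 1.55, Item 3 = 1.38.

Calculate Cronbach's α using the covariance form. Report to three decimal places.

Cronbach's α = 0.691

Σσ²ᵢ = 1.62² + 1.55² + 1.38² = 6.9313
Covariances σ_ij = r_ij · s_i · s_j:
  σ(Item 1,Item 2) = 0.53 × 1.62 × 1.55 = 1.3308
  σ(Item 1,Item 3) = 0.52 × 1.62 × 1.38 = 1.1625
  σ(Item 2,Item 3) = 0.22 × 1.55 × 1.38 = 0.4706
σ²_T = Σσ²ᵢ + 2·Σσ_ij = 6.9313 + 2 × 2.9639 = 12.8591
α = (3/2)·(1 − 6.9313/12.8591) = 0.691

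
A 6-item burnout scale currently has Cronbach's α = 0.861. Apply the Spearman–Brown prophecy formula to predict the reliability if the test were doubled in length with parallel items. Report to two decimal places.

Length factor m = 2
α' = m·α / (1 + (m−1)·α)
   = 2 × 0.861 / (1 + (2 − 1) × 0.861)
   = 1.7220 / 1.8610 = 0.93

predicted reliability = 0.93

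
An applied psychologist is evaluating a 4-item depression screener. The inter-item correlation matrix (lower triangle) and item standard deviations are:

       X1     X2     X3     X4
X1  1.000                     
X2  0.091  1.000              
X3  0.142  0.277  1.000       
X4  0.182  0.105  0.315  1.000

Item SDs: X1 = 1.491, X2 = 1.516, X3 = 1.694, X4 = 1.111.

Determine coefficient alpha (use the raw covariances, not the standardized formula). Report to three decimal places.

α = 0.470

Σσ²ᵢ = 1.491² + 1.516² + 1.694² + 1.111² = 8.6253
Covariances σ_ij = r_ij · s_i · s_j:
  σ(X1,X2) = 0.091 × 1.491 × 1.516 = 0.2057
  σ(X1,X3) = 0.142 × 1.491 × 1.694 = 0.3587
  σ(X1,X4) = 0.182 × 1.491 × 1.111 = 0.3015
  σ(X2,X3) = 0.277 × 1.516 × 1.694 = 0.7114
  σ(X2,X4) = 0.105 × 1.516 × 1.111 = 0.1768
  σ(X3,X4) = 0.315 × 1.694 × 1.111 = 0.5928
σ²_T = Σσ²ᵢ + 2·Σσ_ij = 8.6253 + 2 × 2.3469 = 13.3191
α = (4/3)·(1 − 8.6253/13.3191) = 0.470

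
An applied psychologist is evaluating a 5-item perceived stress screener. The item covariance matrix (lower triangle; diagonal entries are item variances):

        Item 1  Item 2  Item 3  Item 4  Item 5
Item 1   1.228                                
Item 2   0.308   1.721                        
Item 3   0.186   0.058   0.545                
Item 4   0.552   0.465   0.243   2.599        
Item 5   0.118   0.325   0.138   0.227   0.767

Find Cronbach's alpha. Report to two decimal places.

sum of item variances = 1.228 + 1.721 + 0.545 + 2.599 + 0.767 = 6.860
Σ_{i<j} σ_ij = 2.620
total variance = 6.860 + 2 × 2.620 = 12.100
α = (k/(k−1))·(1 − sum of item variances/total variance) = (5/4)·(1 − 6.860/12.100) = 0.54

Cronbach's alpha = 0.54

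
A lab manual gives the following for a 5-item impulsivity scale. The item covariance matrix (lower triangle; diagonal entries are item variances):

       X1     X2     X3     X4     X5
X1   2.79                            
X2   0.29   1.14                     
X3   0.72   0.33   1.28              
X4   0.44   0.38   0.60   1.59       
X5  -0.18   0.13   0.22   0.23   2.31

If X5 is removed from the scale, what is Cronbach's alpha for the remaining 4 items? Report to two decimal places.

Remaining items: X1, X2, X3, X4 (k = 4).
Σσᵢ² = 2.79 + 1.14 + 1.28 + 1.59 = 6.80
σ²_T = 6.80 + 2 × 2.76 = 12.32
α (item deleted) = (4/3)·(1 − 6.80/12.32) = 0.60

Cronbach's alpha = 0.60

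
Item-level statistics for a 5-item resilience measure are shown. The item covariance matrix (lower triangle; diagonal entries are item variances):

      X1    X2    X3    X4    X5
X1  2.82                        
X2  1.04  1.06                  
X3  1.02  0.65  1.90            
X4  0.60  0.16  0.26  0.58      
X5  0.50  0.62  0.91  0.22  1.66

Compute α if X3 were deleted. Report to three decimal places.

Remaining items: X1, X2, X4, X5 (k = 4).
Σσ²ᵢ = 2.82 + 1.06 + 0.58 + 1.66 = 6.12
Var(T) = 6.12 + 2 × 3.14 = 12.40
α (item deleted) = (4/3)·(1 − 6.12/12.40) = 0.675

α = 0.675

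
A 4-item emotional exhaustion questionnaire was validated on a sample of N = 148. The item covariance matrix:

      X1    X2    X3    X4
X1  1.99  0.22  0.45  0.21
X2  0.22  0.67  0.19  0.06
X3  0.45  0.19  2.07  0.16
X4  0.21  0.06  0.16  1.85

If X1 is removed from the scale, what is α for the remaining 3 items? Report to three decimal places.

Remaining items: X2, X3, X4 (k = 3).
Σσᵢ² = 0.67 + 2.07 + 1.85 = 4.59
σ²_T = 4.59 + 2 × 0.41 = 5.41
α (item deleted) = (3/2)·(1 − 4.59/5.41) = 0.227

α = 0.227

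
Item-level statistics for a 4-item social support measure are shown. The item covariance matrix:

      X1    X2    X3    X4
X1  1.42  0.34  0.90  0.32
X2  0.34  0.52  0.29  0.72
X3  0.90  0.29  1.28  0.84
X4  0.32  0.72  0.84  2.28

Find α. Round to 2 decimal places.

Σσᵢ² = 1.42 + 0.52 + 1.28 + 2.28 = 5.50
Σ_{i<j} σ_ij = 3.41
σ²_T = 5.50 + 2 × 3.41 = 12.32
α = (k/(k−1))·(1 − Σσᵢ²/σ²_T) = (4/3)·(1 − 5.50/12.32) = 0.74

α = 0.74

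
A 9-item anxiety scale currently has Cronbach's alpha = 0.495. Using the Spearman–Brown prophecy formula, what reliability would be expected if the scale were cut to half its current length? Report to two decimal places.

Length factor m = 1/2
α' = m·α / (1 − (1−m)·α)
   = 1/2 × 0.495 / (1 − (1 − 1/2) × 0.495)
   = 0.2475 / 0.7525 = 0.33

predicted reliability = 0.33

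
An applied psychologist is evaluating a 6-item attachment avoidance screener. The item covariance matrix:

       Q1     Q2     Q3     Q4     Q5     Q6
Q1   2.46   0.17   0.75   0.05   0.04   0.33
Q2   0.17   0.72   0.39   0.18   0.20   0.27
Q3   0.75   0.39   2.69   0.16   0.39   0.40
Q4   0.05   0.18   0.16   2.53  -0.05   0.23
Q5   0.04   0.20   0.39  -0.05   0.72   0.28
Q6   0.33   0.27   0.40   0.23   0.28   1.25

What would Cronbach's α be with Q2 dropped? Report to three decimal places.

Cronbach's α = 0.436

Remaining items: Q1, Q3, Q4, Q5, Q6 (k = 5).
Σσᵢ² = 2.46 + 2.69 + 2.53 + 0.72 + 1.25 = 9.65
Var(T) = 9.65 + 2 × 2.58 = 14.81
α (item deleted) = (5/4)·(1 − 9.65/14.81) = 0.436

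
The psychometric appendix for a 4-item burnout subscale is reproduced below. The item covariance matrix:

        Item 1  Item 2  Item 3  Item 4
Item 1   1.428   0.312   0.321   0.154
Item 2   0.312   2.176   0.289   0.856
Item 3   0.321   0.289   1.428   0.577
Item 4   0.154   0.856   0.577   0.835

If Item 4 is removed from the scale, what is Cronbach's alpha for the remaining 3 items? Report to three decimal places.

Remaining items: Item 1, Item 2, Item 3 (k = 3).
ΣVar(i) = 1.428 + 2.176 + 1.428 = 5.032
total variance = 5.032 + 2 × 0.922 = 6.876
α (item deleted) = (3/2)·(1 − 5.032/6.876) = 0.402

Cronbach's alpha = 0.402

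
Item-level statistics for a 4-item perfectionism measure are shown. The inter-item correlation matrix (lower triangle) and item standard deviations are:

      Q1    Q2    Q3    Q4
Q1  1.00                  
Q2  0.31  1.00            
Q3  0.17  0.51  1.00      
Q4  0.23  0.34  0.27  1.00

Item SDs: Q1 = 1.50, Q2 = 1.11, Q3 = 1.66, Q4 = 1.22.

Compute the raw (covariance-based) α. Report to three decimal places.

Σσ²ᵢ = 1.50² + 1.11² + 1.66² + 1.22² = 7.7261
Covariances σ_ij = r_ij · s_i · s_j:
  σ(Q1,Q2) = 0.31 × 1.50 × 1.11 = 0.5161
  σ(Q1,Q3) = 0.17 × 1.50 × 1.66 = 0.4233
  σ(Q1,Q4) = 0.23 × 1.50 × 1.22 = 0.4209
  σ(Q2,Q3) = 0.51 × 1.11 × 1.66 = 0.9397
  σ(Q2,Q4) = 0.34 × 1.11 × 1.22 = 0.4604
  σ(Q3,Q4) = 0.27 × 1.66 × 1.22 = 0.5468
σ²_T = Σσ²ᵢ + 2·Σσ_ij = 7.7261 + 2 × 3.3072 = 14.3405
α = (4/3)·(1 − 7.7261/14.3405) = 0.615

α = 0.615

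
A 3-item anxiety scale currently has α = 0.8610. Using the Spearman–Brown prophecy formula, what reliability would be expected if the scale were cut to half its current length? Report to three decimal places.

predicted reliability = 0.756

Length factor m = 1/2
α' = m·α / (1 − (1−m)·α)
   = 1/2 × 0.8610 / (1 − (1 − 1/2) × 0.8610)
   = 0.4305 / 0.5695 = 0.756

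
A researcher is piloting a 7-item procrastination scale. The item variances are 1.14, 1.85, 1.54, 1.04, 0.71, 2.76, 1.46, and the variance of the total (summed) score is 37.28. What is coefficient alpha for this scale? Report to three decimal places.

ΣVar(i) = 1.14 + 1.85 + 1.54 + 1.04 + 0.71 + 2.76 + 1.46 = 10.50
α = (k/(k−1))·(1 − ΣVar(i)/Var(T)) = (7/6)·(1 − 10.50/37.28) = 0.838

α = 0.838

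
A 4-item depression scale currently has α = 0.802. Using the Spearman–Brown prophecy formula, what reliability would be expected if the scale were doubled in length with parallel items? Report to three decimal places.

predicted reliability = 0.890

Length factor m = 2
α' = m·α / (1 + (m−1)·α)
   = 2 × 0.802 / (1 + (2 − 1) × 0.802)
   = 1.6040 / 1.8020 = 0.890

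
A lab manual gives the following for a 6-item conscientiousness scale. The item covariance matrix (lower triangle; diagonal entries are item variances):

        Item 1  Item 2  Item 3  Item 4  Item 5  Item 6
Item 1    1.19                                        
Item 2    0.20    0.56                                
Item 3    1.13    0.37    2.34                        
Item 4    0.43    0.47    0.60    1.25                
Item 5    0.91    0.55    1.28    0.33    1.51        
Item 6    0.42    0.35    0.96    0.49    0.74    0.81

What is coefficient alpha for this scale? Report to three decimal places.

Σσ²ᵢ = 1.19 + 0.56 + 2.34 + 1.25 + 1.51 + 0.81 = 7.66
Sum of off-diagonal covariances = 9.23
Var(T) = 7.66 + 2 × 9.23 = 26.12
α = (k/(k−1))·(1 − Σσ²ᵢ/Var(T)) = (6/5)·(1 − 7.66/26.12) = 0.848

coefficient alpha = 0.848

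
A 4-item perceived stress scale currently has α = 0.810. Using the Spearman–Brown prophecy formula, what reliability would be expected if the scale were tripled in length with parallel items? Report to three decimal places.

predicted reliability = 0.927

Length factor m = 3
α' = m·α / (1 + (m−1)·α)
   = 3 × 0.810 / (1 + (3 − 1) × 0.810)
   = 2.4300 / 2.6200 = 0.927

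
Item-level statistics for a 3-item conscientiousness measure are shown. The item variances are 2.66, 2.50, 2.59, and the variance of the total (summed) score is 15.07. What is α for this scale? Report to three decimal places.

ΣVar(i) = 2.66 + 2.50 + 2.59 = 7.75
α = (k/(k−1))·(1 − ΣVar(i)/σ²_total) = (3/2)·(1 − 7.75/15.07) = 0.729

α = 0.729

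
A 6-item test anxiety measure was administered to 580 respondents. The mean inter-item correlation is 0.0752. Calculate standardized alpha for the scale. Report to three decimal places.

Standardized α = k·r̄ / (1 + (k−1)·r̄) = 6 × 0.0752 / (1 + 5 × 0.0752)
  = 0.4512 / 1.3760 = 0.328

α = 0.328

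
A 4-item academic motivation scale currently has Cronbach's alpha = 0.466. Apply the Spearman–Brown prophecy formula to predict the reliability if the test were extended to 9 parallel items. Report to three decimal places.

Length factor m = 9/4 = 2.2500
α' = m·α / (1 + (m−1)·α)
   = 9/4 × 0.466 / (1 + (9/4 − 1) × 0.466)
   = 1.0485 / 1.5825 = 0.663

predicted reliability = 0.663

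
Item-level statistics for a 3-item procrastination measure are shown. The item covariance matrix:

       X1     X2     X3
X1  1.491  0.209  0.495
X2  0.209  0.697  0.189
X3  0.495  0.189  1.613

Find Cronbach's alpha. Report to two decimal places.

α = 0.48

Σσ²ᵢ = 1.491 + 0.697 + 1.613 = 3.801
Sum of the distinct covariances = 0.893
Var(T) = 3.801 + 2 × 0.893 = 5.587
α = (k/(k−1))·(1 − Σσ²ᵢ/Var(T)) = (3/2)·(1 − 3.801/5.587) = 0.48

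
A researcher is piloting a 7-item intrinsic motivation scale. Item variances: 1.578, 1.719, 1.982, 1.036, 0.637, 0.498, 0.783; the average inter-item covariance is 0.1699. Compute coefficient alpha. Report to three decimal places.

Σσᵢ² = 1.578 + 1.719 + 1.982 + 1.036 + 0.637 + 0.498 + 0.783 = 8.233
Sum of the 21 distinct covariances = 21 × 0.1699 = 3.5679
Var(T) = Σσᵢ² + 2·Σcov = 8.233 + 2 × 3.5679 = 15.3688
α = (7/6)·(1 − 8.233/15.3688) = 0.542

coefficient alpha = 0.542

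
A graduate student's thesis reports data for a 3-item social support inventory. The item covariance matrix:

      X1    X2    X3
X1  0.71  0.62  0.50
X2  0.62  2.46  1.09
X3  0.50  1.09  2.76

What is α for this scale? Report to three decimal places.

Σσᵢ² = 0.71 + 2.46 + 2.76 = 5.93
Sum of off-diagonal covariances = 2.21
total variance = 5.93 + 2 × 2.21 = 10.35
α = (k/(k−1))·(1 − Σσᵢ²/total variance) = (3/2)·(1 − 5.93/10.35) = 0.641

α = 0.641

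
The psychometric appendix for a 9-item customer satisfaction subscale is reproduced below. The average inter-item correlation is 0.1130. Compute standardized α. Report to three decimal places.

Standardized α = k·r̄ / (1 + (k−1)·r̄) = 9 × 0.1130 / (1 + 8 × 0.1130)
  = 1.0170 / 1.9040 = 0.534

standardized α = 0.534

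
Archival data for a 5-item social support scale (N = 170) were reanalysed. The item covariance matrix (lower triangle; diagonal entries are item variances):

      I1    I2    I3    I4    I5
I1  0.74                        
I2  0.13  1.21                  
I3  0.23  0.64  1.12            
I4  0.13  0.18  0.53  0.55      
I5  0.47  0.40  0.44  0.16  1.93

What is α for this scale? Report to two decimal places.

Σσ²ᵢ = 0.74 + 1.21 + 1.12 + 0.55 + 1.93 = 5.55
Sum of off-diagonal covariances = 3.31
σ²_T = 5.55 + 2 × 3.31 = 12.17
α = (k/(k−1))·(1 − Σσ²ᵢ/σ²_T) = (5/4)·(1 − 5.55/12.17) = 0.68

α = 0.68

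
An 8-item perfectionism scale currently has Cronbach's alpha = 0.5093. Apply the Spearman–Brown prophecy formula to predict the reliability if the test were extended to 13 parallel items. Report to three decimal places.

Length factor m = 13/8 = 1.6250
α' = m·α / (1 + (m−1)·α)
   = 13/8 × 0.5093 / (1 + (13/8 − 1) × 0.5093)
   = 0.8276 / 1.3183 = 0.628

predicted reliability = 0.628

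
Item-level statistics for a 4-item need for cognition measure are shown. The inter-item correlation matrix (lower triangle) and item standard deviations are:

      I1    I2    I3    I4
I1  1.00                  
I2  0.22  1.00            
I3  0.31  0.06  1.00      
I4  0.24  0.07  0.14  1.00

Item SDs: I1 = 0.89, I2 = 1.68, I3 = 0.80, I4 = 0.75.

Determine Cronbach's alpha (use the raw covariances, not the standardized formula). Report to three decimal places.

α = 0.381

Σσ²ᵢ = 0.89² + 1.68² + 0.80² + 0.75² = 4.8170
Covariances σ_ij = r_ij · s_i · s_j:
  σ(I1,I2) = 0.22 × 0.89 × 1.68 = 0.3289
  σ(I1,I3) = 0.31 × 0.89 × 0.80 = 0.2207
  σ(I1,I4) = 0.24 × 0.89 × 0.75 = 0.1602
  σ(I2,I3) = 0.06 × 1.68 × 0.80 = 0.0806
  σ(I2,I4) = 0.07 × 1.68 × 0.75 = 0.0882
  σ(I3,I4) = 0.14 × 0.80 × 0.75 = 0.0840
σ²_T = Σσ²ᵢ + 2·Σσ_ij = 4.8170 + 2 × 0.9626 = 6.7422
α = (4/3)·(1 − 4.8170/6.7422) = 0.381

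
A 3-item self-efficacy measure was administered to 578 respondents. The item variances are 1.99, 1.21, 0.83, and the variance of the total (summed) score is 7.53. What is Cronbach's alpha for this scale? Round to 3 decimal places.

Cronbach's alpha = 0.697

Σσᵢ² = 1.99 + 1.21 + 0.83 = 4.03
α = (k/(k−1))·(1 − Σσᵢ²/Var(T)) = (3/2)·(1 − 4.03/7.53) = 0.697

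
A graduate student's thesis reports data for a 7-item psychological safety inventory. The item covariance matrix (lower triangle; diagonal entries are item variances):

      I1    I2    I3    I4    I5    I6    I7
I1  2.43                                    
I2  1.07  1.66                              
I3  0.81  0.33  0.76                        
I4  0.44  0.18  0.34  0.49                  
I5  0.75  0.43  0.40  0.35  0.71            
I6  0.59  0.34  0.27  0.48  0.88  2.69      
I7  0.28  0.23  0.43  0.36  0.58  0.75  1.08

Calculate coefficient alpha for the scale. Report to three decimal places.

α = 0.790

ΣVar(i) = 2.43 + 1.66 + 0.76 + 0.49 + 0.71 + 2.69 + 1.08 = 9.82
Sum of the distinct covariances = 10.29
σ²_T = 9.82 + 2 × 10.29 = 30.40
α = (k/(k−1))·(1 − ΣVar(i)/σ²_T) = (7/6)·(1 − 9.82/30.40) = 0.790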